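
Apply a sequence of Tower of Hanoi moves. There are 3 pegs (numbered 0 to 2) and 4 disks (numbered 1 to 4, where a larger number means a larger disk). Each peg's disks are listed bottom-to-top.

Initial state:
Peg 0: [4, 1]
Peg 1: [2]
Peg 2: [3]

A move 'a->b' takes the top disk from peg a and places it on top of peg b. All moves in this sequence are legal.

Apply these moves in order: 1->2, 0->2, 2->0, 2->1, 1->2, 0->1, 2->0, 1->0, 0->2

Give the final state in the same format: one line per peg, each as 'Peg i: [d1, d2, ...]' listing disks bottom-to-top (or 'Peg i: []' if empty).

After move 1 (1->2):
Peg 0: [4, 1]
Peg 1: []
Peg 2: [3, 2]

After move 2 (0->2):
Peg 0: [4]
Peg 1: []
Peg 2: [3, 2, 1]

After move 3 (2->0):
Peg 0: [4, 1]
Peg 1: []
Peg 2: [3, 2]

After move 4 (2->1):
Peg 0: [4, 1]
Peg 1: [2]
Peg 2: [3]

After move 5 (1->2):
Peg 0: [4, 1]
Peg 1: []
Peg 2: [3, 2]

After move 6 (0->1):
Peg 0: [4]
Peg 1: [1]
Peg 2: [3, 2]

After move 7 (2->0):
Peg 0: [4, 2]
Peg 1: [1]
Peg 2: [3]

After move 8 (1->0):
Peg 0: [4, 2, 1]
Peg 1: []
Peg 2: [3]

After move 9 (0->2):
Peg 0: [4, 2]
Peg 1: []
Peg 2: [3, 1]

Answer: Peg 0: [4, 2]
Peg 1: []
Peg 2: [3, 1]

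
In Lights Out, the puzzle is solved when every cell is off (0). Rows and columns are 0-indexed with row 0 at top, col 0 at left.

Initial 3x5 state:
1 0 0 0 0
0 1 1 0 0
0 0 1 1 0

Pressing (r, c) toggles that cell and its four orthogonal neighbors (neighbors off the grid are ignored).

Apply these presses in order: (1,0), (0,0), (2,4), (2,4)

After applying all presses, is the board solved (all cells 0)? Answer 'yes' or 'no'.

Answer: no

Derivation:
After press 1 at (1,0):
0 0 0 0 0
1 0 1 0 0
1 0 1 1 0

After press 2 at (0,0):
1 1 0 0 0
0 0 1 0 0
1 0 1 1 0

After press 3 at (2,4):
1 1 0 0 0
0 0 1 0 1
1 0 1 0 1

After press 4 at (2,4):
1 1 0 0 0
0 0 1 0 0
1 0 1 1 0

Lights still on: 6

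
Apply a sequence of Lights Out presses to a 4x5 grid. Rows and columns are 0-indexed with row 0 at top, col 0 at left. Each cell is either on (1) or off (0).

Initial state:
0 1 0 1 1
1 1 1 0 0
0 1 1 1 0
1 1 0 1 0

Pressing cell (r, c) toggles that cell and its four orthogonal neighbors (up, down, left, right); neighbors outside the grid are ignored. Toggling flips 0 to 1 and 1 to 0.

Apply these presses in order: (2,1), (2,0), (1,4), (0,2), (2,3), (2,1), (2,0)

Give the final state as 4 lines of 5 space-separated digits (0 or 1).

Answer: 0 0 1 0 0
1 1 0 0 1
0 1 0 0 0
1 1 0 0 0

Derivation:
After press 1 at (2,1):
0 1 0 1 1
1 0 1 0 0
1 0 0 1 0
1 0 0 1 0

After press 2 at (2,0):
0 1 0 1 1
0 0 1 0 0
0 1 0 1 0
0 0 0 1 0

After press 3 at (1,4):
0 1 0 1 0
0 0 1 1 1
0 1 0 1 1
0 0 0 1 0

After press 4 at (0,2):
0 0 1 0 0
0 0 0 1 1
0 1 0 1 1
0 0 0 1 0

After press 5 at (2,3):
0 0 1 0 0
0 0 0 0 1
0 1 1 0 0
0 0 0 0 0

After press 6 at (2,1):
0 0 1 0 0
0 1 0 0 1
1 0 0 0 0
0 1 0 0 0

After press 7 at (2,0):
0 0 1 0 0
1 1 0 0 1
0 1 0 0 0
1 1 0 0 0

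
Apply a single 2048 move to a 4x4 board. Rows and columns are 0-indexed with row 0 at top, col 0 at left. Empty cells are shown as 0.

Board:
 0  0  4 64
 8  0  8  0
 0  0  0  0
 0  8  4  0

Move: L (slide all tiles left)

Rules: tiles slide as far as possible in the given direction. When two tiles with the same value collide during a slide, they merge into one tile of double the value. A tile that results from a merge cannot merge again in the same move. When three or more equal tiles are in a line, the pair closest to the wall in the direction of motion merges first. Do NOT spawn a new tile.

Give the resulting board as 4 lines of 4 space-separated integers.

Slide left:
row 0: [0, 0, 4, 64] -> [4, 64, 0, 0]
row 1: [8, 0, 8, 0] -> [16, 0, 0, 0]
row 2: [0, 0, 0, 0] -> [0, 0, 0, 0]
row 3: [0, 8, 4, 0] -> [8, 4, 0, 0]

Answer:  4 64  0  0
16  0  0  0
 0  0  0  0
 8  4  0  0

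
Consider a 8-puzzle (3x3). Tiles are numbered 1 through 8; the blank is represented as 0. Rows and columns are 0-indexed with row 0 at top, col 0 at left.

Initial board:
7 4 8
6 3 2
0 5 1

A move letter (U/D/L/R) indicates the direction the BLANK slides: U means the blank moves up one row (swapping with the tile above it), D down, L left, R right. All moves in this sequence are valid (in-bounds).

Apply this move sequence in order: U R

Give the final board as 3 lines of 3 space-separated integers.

Answer: 7 4 8
3 0 2
6 5 1

Derivation:
After move 1 (U):
7 4 8
0 3 2
6 5 1

After move 2 (R):
7 4 8
3 0 2
6 5 1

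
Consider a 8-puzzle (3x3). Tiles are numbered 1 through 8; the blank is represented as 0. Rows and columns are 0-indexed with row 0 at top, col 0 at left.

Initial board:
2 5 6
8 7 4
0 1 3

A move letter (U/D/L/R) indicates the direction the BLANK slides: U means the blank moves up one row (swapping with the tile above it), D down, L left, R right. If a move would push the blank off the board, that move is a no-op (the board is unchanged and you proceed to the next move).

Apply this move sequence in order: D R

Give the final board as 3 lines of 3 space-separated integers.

After move 1 (D):
2 5 6
8 7 4
0 1 3

After move 2 (R):
2 5 6
8 7 4
1 0 3

Answer: 2 5 6
8 7 4
1 0 3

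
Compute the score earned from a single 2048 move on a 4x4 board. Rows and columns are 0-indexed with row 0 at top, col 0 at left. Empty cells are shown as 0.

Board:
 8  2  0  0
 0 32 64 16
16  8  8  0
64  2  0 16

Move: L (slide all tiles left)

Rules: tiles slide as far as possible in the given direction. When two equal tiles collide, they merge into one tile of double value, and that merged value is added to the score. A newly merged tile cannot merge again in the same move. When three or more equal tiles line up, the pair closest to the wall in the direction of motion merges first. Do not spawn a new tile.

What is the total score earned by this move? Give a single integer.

Answer: 16

Derivation:
Slide left:
row 0: [8, 2, 0, 0] -> [8, 2, 0, 0]  score +0 (running 0)
row 1: [0, 32, 64, 16] -> [32, 64, 16, 0]  score +0 (running 0)
row 2: [16, 8, 8, 0] -> [16, 16, 0, 0]  score +16 (running 16)
row 3: [64, 2, 0, 16] -> [64, 2, 16, 0]  score +0 (running 16)
Board after move:
 8  2  0  0
32 64 16  0
16 16  0  0
64  2 16  0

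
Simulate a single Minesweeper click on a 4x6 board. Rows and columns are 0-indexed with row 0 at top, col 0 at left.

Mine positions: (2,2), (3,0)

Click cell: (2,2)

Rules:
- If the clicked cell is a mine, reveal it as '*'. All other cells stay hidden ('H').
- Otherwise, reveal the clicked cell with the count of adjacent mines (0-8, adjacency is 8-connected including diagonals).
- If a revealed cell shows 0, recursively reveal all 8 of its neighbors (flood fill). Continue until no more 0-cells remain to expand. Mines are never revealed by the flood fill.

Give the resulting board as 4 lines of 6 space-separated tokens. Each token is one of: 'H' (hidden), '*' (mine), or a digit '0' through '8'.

H H H H H H
H H H H H H
H H * H H H
H H H H H H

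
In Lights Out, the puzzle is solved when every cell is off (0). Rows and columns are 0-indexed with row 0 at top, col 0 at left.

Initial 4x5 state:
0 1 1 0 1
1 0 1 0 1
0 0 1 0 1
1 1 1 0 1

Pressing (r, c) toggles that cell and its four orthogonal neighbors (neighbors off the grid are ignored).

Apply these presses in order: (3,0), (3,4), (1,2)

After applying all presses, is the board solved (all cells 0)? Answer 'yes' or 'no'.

After press 1 at (3,0):
0 1 1 0 1
1 0 1 0 1
1 0 1 0 1
0 0 1 0 1

After press 2 at (3,4):
0 1 1 0 1
1 0 1 0 1
1 0 1 0 0
0 0 1 1 0

After press 3 at (1,2):
0 1 0 0 1
1 1 0 1 1
1 0 0 0 0
0 0 1 1 0

Lights still on: 9

Answer: no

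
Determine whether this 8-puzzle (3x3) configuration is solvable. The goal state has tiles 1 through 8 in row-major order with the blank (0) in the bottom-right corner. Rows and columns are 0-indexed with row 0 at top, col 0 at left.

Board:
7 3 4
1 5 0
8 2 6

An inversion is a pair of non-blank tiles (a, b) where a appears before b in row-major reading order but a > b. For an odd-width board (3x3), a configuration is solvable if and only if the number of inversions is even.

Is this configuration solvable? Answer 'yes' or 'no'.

Inversions (pairs i<j in row-major order where tile[i] > tile[j] > 0): 13
13 is odd, so the puzzle is not solvable.

Answer: no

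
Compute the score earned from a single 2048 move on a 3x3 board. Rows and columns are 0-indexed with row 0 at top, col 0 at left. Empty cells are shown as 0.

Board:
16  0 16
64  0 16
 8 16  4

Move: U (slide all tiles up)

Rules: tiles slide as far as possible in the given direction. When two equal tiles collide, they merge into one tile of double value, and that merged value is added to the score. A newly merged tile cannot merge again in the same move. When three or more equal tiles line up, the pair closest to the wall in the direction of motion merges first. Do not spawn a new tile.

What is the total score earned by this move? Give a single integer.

Slide up:
col 0: [16, 64, 8] -> [16, 64, 8]  score +0 (running 0)
col 1: [0, 0, 16] -> [16, 0, 0]  score +0 (running 0)
col 2: [16, 16, 4] -> [32, 4, 0]  score +32 (running 32)
Board after move:
16 16 32
64  0  4
 8  0  0

Answer: 32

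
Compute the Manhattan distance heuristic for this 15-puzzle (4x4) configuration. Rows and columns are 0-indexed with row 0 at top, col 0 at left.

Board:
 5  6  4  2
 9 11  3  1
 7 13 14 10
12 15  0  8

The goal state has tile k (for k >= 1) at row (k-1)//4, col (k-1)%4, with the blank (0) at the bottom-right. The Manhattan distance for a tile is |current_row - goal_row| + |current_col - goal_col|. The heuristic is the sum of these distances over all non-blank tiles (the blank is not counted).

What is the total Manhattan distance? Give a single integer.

Answer: 29

Derivation:
Tile 5: (0,0)->(1,0) = 1
Tile 6: (0,1)->(1,1) = 1
Tile 4: (0,2)->(0,3) = 1
Tile 2: (0,3)->(0,1) = 2
Tile 9: (1,0)->(2,0) = 1
Tile 11: (1,1)->(2,2) = 2
Tile 3: (1,2)->(0,2) = 1
Tile 1: (1,3)->(0,0) = 4
Tile 7: (2,0)->(1,2) = 3
Tile 13: (2,1)->(3,0) = 2
Tile 14: (2,2)->(3,1) = 2
Tile 10: (2,3)->(2,1) = 2
Tile 12: (3,0)->(2,3) = 4
Tile 15: (3,1)->(3,2) = 1
Tile 8: (3,3)->(1,3) = 2
Sum: 1 + 1 + 1 + 2 + 1 + 2 + 1 + 4 + 3 + 2 + 2 + 2 + 4 + 1 + 2 = 29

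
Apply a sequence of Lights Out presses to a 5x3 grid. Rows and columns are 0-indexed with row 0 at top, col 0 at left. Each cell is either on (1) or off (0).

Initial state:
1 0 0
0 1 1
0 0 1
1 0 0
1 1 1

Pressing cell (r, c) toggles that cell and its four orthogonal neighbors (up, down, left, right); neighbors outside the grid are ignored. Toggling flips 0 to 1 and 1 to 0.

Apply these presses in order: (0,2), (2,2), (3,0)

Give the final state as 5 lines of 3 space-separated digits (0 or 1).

Answer: 1 1 1
0 1 1
1 1 0
0 1 1
0 1 1

Derivation:
After press 1 at (0,2):
1 1 1
0 1 0
0 0 1
1 0 0
1 1 1

After press 2 at (2,2):
1 1 1
0 1 1
0 1 0
1 0 1
1 1 1

After press 3 at (3,0):
1 1 1
0 1 1
1 1 0
0 1 1
0 1 1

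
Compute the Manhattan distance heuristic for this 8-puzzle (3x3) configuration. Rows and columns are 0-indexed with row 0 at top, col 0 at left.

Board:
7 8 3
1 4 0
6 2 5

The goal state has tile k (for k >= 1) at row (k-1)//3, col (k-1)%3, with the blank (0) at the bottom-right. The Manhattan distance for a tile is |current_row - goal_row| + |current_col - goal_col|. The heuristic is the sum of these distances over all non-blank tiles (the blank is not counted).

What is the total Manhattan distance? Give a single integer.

Tile 7: at (0,0), goal (2,0), distance |0-2|+|0-0| = 2
Tile 8: at (0,1), goal (2,1), distance |0-2|+|1-1| = 2
Tile 3: at (0,2), goal (0,2), distance |0-0|+|2-2| = 0
Tile 1: at (1,0), goal (0,0), distance |1-0|+|0-0| = 1
Tile 4: at (1,1), goal (1,0), distance |1-1|+|1-0| = 1
Tile 6: at (2,0), goal (1,2), distance |2-1|+|0-2| = 3
Tile 2: at (2,1), goal (0,1), distance |2-0|+|1-1| = 2
Tile 5: at (2,2), goal (1,1), distance |2-1|+|2-1| = 2
Sum: 2 + 2 + 0 + 1 + 1 + 3 + 2 + 2 = 13

Answer: 13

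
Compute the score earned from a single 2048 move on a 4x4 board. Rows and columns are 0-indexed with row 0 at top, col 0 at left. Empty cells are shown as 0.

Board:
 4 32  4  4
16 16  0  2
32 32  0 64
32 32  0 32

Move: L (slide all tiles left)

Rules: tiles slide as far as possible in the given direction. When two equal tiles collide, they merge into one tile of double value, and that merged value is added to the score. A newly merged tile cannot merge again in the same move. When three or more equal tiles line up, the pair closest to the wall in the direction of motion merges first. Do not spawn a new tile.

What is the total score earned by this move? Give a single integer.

Slide left:
row 0: [4, 32, 4, 4] -> [4, 32, 8, 0]  score +8 (running 8)
row 1: [16, 16, 0, 2] -> [32, 2, 0, 0]  score +32 (running 40)
row 2: [32, 32, 0, 64] -> [64, 64, 0, 0]  score +64 (running 104)
row 3: [32, 32, 0, 32] -> [64, 32, 0, 0]  score +64 (running 168)
Board after move:
 4 32  8  0
32  2  0  0
64 64  0  0
64 32  0  0

Answer: 168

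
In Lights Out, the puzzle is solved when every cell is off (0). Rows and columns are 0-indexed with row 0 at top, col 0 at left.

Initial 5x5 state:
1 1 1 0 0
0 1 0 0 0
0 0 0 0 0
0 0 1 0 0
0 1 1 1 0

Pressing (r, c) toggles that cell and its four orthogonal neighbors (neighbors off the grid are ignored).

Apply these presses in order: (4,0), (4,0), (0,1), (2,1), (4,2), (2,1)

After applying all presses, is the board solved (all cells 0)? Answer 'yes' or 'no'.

After press 1 at (4,0):
1 1 1 0 0
0 1 0 0 0
0 0 0 0 0
1 0 1 0 0
1 0 1 1 0

After press 2 at (4,0):
1 1 1 0 0
0 1 0 0 0
0 0 0 0 0
0 0 1 0 0
0 1 1 1 0

After press 3 at (0,1):
0 0 0 0 0
0 0 0 0 0
0 0 0 0 0
0 0 1 0 0
0 1 1 1 0

After press 4 at (2,1):
0 0 0 0 0
0 1 0 0 0
1 1 1 0 0
0 1 1 0 0
0 1 1 1 0

After press 5 at (4,2):
0 0 0 0 0
0 1 0 0 0
1 1 1 0 0
0 1 0 0 0
0 0 0 0 0

After press 6 at (2,1):
0 0 0 0 0
0 0 0 0 0
0 0 0 0 0
0 0 0 0 0
0 0 0 0 0

Lights still on: 0

Answer: yes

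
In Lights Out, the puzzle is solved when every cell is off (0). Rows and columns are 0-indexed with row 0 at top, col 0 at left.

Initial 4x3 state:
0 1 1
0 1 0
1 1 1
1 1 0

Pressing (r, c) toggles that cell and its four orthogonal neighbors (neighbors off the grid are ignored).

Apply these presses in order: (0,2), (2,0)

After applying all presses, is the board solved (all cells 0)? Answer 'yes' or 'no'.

After press 1 at (0,2):
0 0 0
0 1 1
1 1 1
1 1 0

After press 2 at (2,0):
0 0 0
1 1 1
0 0 1
0 1 0

Lights still on: 5

Answer: no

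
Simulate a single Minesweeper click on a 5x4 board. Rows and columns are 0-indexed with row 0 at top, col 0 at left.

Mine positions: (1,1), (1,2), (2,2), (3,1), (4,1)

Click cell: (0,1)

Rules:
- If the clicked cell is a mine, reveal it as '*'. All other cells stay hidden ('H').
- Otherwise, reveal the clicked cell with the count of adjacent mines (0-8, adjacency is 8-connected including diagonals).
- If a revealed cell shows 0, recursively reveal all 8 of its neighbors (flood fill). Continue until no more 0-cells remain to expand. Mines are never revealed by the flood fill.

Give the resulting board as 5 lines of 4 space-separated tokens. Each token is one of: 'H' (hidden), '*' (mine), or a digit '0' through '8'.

H 2 H H
H H H H
H H H H
H H H H
H H H H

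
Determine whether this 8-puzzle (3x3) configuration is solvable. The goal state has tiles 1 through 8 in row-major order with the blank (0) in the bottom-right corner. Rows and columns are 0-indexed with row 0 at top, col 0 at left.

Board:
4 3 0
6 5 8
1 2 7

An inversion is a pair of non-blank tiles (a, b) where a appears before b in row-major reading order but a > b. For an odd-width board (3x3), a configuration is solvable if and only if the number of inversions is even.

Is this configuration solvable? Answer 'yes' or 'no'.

Inversions (pairs i<j in row-major order where tile[i] > tile[j] > 0): 13
13 is odd, so the puzzle is not solvable.

Answer: no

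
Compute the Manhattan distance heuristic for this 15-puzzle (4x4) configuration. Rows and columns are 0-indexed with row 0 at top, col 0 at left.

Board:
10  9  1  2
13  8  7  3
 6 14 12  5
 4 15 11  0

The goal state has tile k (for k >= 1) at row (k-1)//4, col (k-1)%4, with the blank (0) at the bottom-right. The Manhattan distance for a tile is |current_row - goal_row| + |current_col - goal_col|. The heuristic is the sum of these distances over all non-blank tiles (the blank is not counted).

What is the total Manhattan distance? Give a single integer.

Answer: 32

Derivation:
Tile 10: at (0,0), goal (2,1), distance |0-2|+|0-1| = 3
Tile 9: at (0,1), goal (2,0), distance |0-2|+|1-0| = 3
Tile 1: at (0,2), goal (0,0), distance |0-0|+|2-0| = 2
Tile 2: at (0,3), goal (0,1), distance |0-0|+|3-1| = 2
Tile 13: at (1,0), goal (3,0), distance |1-3|+|0-0| = 2
Tile 8: at (1,1), goal (1,3), distance |1-1|+|1-3| = 2
Tile 7: at (1,2), goal (1,2), distance |1-1|+|2-2| = 0
Tile 3: at (1,3), goal (0,2), distance |1-0|+|3-2| = 2
Tile 6: at (2,0), goal (1,1), distance |2-1|+|0-1| = 2
Tile 14: at (2,1), goal (3,1), distance |2-3|+|1-1| = 1
Tile 12: at (2,2), goal (2,3), distance |2-2|+|2-3| = 1
Tile 5: at (2,3), goal (1,0), distance |2-1|+|3-0| = 4
Tile 4: at (3,0), goal (0,3), distance |3-0|+|0-3| = 6
Tile 15: at (3,1), goal (3,2), distance |3-3|+|1-2| = 1
Tile 11: at (3,2), goal (2,2), distance |3-2|+|2-2| = 1
Sum: 3 + 3 + 2 + 2 + 2 + 2 + 0 + 2 + 2 + 1 + 1 + 4 + 6 + 1 + 1 = 32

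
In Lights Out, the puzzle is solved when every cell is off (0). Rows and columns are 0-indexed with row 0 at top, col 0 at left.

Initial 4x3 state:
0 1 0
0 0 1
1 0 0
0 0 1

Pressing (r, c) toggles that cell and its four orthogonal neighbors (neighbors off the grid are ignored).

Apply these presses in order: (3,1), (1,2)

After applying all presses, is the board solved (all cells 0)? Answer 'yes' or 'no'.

After press 1 at (3,1):
0 1 0
0 0 1
1 1 0
1 1 0

After press 2 at (1,2):
0 1 1
0 1 0
1 1 1
1 1 0

Lights still on: 8

Answer: no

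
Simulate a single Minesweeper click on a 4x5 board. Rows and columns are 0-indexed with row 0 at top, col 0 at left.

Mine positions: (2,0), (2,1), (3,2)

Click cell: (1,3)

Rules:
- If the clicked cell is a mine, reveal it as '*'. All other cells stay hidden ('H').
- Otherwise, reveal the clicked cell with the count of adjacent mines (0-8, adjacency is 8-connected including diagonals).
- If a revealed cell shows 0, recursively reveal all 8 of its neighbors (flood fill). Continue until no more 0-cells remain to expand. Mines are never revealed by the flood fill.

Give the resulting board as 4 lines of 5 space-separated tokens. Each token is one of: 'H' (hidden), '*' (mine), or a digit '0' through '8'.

0 0 0 0 0
2 2 1 0 0
H H 2 1 0
H H H 1 0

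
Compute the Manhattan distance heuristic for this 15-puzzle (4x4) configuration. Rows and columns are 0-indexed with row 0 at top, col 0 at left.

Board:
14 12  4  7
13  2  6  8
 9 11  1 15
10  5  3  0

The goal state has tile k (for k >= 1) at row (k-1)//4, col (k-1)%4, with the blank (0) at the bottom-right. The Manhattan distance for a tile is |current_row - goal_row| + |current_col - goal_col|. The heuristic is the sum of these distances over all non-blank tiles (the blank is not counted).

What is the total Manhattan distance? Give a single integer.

Answer: 30

Derivation:
Tile 14: (0,0)->(3,1) = 4
Tile 12: (0,1)->(2,3) = 4
Tile 4: (0,2)->(0,3) = 1
Tile 7: (0,3)->(1,2) = 2
Tile 13: (1,0)->(3,0) = 2
Tile 2: (1,1)->(0,1) = 1
Tile 6: (1,2)->(1,1) = 1
Tile 8: (1,3)->(1,3) = 0
Tile 9: (2,0)->(2,0) = 0
Tile 11: (2,1)->(2,2) = 1
Tile 1: (2,2)->(0,0) = 4
Tile 15: (2,3)->(3,2) = 2
Tile 10: (3,0)->(2,1) = 2
Tile 5: (3,1)->(1,0) = 3
Tile 3: (3,2)->(0,2) = 3
Sum: 4 + 4 + 1 + 2 + 2 + 1 + 1 + 0 + 0 + 1 + 4 + 2 + 2 + 3 + 3 = 30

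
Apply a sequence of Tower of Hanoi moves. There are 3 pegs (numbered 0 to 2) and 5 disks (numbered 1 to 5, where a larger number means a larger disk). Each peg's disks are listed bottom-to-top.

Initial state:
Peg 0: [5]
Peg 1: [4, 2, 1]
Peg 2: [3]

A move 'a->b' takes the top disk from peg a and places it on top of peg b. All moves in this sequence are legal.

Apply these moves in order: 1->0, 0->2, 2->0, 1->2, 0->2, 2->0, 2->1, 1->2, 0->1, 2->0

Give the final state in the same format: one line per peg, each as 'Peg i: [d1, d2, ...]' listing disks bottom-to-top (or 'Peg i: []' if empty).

Answer: Peg 0: [5, 2]
Peg 1: [4, 1]
Peg 2: [3]

Derivation:
After move 1 (1->0):
Peg 0: [5, 1]
Peg 1: [4, 2]
Peg 2: [3]

After move 2 (0->2):
Peg 0: [5]
Peg 1: [4, 2]
Peg 2: [3, 1]

After move 3 (2->0):
Peg 0: [5, 1]
Peg 1: [4, 2]
Peg 2: [3]

After move 4 (1->2):
Peg 0: [5, 1]
Peg 1: [4]
Peg 2: [3, 2]

After move 5 (0->2):
Peg 0: [5]
Peg 1: [4]
Peg 2: [3, 2, 1]

After move 6 (2->0):
Peg 0: [5, 1]
Peg 1: [4]
Peg 2: [3, 2]

After move 7 (2->1):
Peg 0: [5, 1]
Peg 1: [4, 2]
Peg 2: [3]

After move 8 (1->2):
Peg 0: [5, 1]
Peg 1: [4]
Peg 2: [3, 2]

After move 9 (0->1):
Peg 0: [5]
Peg 1: [4, 1]
Peg 2: [3, 2]

After move 10 (2->0):
Peg 0: [5, 2]
Peg 1: [4, 1]
Peg 2: [3]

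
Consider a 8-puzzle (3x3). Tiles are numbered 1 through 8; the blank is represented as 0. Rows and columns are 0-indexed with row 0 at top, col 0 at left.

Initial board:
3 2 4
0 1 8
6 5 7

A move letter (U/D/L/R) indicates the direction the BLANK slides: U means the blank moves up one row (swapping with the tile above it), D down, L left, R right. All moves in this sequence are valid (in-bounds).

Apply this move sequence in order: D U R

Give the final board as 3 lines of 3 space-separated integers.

After move 1 (D):
3 2 4
6 1 8
0 5 7

After move 2 (U):
3 2 4
0 1 8
6 5 7

After move 3 (R):
3 2 4
1 0 8
6 5 7

Answer: 3 2 4
1 0 8
6 5 7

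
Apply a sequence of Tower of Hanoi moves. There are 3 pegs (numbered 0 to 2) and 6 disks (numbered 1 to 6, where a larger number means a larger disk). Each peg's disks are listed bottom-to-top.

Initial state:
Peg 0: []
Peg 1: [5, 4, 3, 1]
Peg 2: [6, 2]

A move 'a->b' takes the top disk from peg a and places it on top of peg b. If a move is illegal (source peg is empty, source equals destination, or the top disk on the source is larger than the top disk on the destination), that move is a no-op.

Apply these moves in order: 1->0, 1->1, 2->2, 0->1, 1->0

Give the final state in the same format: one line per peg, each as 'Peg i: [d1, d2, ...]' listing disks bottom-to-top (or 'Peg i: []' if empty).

After move 1 (1->0):
Peg 0: [1]
Peg 1: [5, 4, 3]
Peg 2: [6, 2]

After move 2 (1->1):
Peg 0: [1]
Peg 1: [5, 4, 3]
Peg 2: [6, 2]

After move 3 (2->2):
Peg 0: [1]
Peg 1: [5, 4, 3]
Peg 2: [6, 2]

After move 4 (0->1):
Peg 0: []
Peg 1: [5, 4, 3, 1]
Peg 2: [6, 2]

After move 5 (1->0):
Peg 0: [1]
Peg 1: [5, 4, 3]
Peg 2: [6, 2]

Answer: Peg 0: [1]
Peg 1: [5, 4, 3]
Peg 2: [6, 2]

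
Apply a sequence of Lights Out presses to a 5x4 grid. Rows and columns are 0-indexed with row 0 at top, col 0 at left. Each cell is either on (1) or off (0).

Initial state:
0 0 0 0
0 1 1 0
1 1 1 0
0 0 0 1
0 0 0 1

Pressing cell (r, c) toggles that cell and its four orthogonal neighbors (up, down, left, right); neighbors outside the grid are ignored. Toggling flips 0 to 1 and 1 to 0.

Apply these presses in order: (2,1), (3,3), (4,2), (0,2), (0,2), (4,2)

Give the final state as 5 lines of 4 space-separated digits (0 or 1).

Answer: 0 0 0 0
0 0 1 0
0 0 0 1
0 1 1 0
0 0 0 0

Derivation:
After press 1 at (2,1):
0 0 0 0
0 0 1 0
0 0 0 0
0 1 0 1
0 0 0 1

After press 2 at (3,3):
0 0 0 0
0 0 1 0
0 0 0 1
0 1 1 0
0 0 0 0

After press 3 at (4,2):
0 0 0 0
0 0 1 0
0 0 0 1
0 1 0 0
0 1 1 1

After press 4 at (0,2):
0 1 1 1
0 0 0 0
0 0 0 1
0 1 0 0
0 1 1 1

After press 5 at (0,2):
0 0 0 0
0 0 1 0
0 0 0 1
0 1 0 0
0 1 1 1

After press 6 at (4,2):
0 0 0 0
0 0 1 0
0 0 0 1
0 1 1 0
0 0 0 0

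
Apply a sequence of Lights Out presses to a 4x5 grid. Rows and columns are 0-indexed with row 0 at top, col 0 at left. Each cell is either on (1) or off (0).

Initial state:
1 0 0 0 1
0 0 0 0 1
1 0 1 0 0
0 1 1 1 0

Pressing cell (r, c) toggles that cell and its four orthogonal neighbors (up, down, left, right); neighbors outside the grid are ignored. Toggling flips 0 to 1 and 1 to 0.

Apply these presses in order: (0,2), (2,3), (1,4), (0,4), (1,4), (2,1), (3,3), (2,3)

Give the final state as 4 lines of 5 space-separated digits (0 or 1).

After press 1 at (0,2):
1 1 1 1 1
0 0 1 0 1
1 0 1 0 0
0 1 1 1 0

After press 2 at (2,3):
1 1 1 1 1
0 0 1 1 1
1 0 0 1 1
0 1 1 0 0

After press 3 at (1,4):
1 1 1 1 0
0 0 1 0 0
1 0 0 1 0
0 1 1 0 0

After press 4 at (0,4):
1 1 1 0 1
0 0 1 0 1
1 0 0 1 0
0 1 1 0 0

After press 5 at (1,4):
1 1 1 0 0
0 0 1 1 0
1 0 0 1 1
0 1 1 0 0

After press 6 at (2,1):
1 1 1 0 0
0 1 1 1 0
0 1 1 1 1
0 0 1 0 0

After press 7 at (3,3):
1 1 1 0 0
0 1 1 1 0
0 1 1 0 1
0 0 0 1 1

After press 8 at (2,3):
1 1 1 0 0
0 1 1 0 0
0 1 0 1 0
0 0 0 0 1

Answer: 1 1 1 0 0
0 1 1 0 0
0 1 0 1 0
0 0 0 0 1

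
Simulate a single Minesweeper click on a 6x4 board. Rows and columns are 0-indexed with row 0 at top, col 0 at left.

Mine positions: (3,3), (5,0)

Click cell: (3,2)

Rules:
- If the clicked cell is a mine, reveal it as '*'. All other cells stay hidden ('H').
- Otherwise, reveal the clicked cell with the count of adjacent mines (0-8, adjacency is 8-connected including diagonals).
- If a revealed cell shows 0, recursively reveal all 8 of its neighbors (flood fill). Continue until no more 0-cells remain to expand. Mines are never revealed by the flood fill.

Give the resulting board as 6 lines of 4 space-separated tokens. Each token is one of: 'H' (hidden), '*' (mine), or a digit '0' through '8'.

H H H H
H H H H
H H H H
H H 1 H
H H H H
H H H H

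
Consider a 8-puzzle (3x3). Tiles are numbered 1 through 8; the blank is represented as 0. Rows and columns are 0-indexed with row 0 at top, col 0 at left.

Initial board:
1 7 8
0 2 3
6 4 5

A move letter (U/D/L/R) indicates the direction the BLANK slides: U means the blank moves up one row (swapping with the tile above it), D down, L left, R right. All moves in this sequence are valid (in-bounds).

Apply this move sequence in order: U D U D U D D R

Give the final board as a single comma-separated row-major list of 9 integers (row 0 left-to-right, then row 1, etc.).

Answer: 1, 7, 8, 6, 2, 3, 4, 0, 5

Derivation:
After move 1 (U):
0 7 8
1 2 3
6 4 5

After move 2 (D):
1 7 8
0 2 3
6 4 5

After move 3 (U):
0 7 8
1 2 3
6 4 5

After move 4 (D):
1 7 8
0 2 3
6 4 5

After move 5 (U):
0 7 8
1 2 3
6 4 5

After move 6 (D):
1 7 8
0 2 3
6 4 5

After move 7 (D):
1 7 8
6 2 3
0 4 5

After move 8 (R):
1 7 8
6 2 3
4 0 5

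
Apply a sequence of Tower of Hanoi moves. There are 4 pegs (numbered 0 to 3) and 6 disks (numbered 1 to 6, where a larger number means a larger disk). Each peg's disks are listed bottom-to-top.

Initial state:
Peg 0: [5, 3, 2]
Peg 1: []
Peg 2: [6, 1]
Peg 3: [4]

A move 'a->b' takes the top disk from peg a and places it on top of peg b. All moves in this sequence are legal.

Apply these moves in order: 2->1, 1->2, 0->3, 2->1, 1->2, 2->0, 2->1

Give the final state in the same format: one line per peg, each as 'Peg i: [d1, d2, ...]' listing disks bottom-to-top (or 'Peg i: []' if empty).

Answer: Peg 0: [5, 3, 1]
Peg 1: [6]
Peg 2: []
Peg 3: [4, 2]

Derivation:
After move 1 (2->1):
Peg 0: [5, 3, 2]
Peg 1: [1]
Peg 2: [6]
Peg 3: [4]

After move 2 (1->2):
Peg 0: [5, 3, 2]
Peg 1: []
Peg 2: [6, 1]
Peg 3: [4]

After move 3 (0->3):
Peg 0: [5, 3]
Peg 1: []
Peg 2: [6, 1]
Peg 3: [4, 2]

After move 4 (2->1):
Peg 0: [5, 3]
Peg 1: [1]
Peg 2: [6]
Peg 3: [4, 2]

After move 5 (1->2):
Peg 0: [5, 3]
Peg 1: []
Peg 2: [6, 1]
Peg 3: [4, 2]

After move 6 (2->0):
Peg 0: [5, 3, 1]
Peg 1: []
Peg 2: [6]
Peg 3: [4, 2]

After move 7 (2->1):
Peg 0: [5, 3, 1]
Peg 1: [6]
Peg 2: []
Peg 3: [4, 2]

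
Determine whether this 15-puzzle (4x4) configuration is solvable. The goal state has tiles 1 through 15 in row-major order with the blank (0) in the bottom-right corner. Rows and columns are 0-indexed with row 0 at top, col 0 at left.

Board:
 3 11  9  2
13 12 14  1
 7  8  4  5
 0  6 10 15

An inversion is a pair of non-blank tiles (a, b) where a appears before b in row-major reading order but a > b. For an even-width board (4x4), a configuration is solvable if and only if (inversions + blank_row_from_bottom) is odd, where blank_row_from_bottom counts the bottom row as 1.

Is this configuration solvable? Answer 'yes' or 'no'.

Answer: no

Derivation:
Inversions: 47
Blank is in row 3 (0-indexed from top), which is row 1 counting from the bottom (bottom = 1).
47 + 1 = 48, which is even, so the puzzle is not solvable.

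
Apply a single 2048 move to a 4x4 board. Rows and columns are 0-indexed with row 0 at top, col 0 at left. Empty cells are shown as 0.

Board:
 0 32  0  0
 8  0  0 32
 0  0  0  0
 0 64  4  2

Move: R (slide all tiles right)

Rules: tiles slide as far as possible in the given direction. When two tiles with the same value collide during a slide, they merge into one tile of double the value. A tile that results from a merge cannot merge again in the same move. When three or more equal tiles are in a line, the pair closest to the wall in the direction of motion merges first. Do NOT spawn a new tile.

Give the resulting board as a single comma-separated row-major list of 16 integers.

Slide right:
row 0: [0, 32, 0, 0] -> [0, 0, 0, 32]
row 1: [8, 0, 0, 32] -> [0, 0, 8, 32]
row 2: [0, 0, 0, 0] -> [0, 0, 0, 0]
row 3: [0, 64, 4, 2] -> [0, 64, 4, 2]

Answer: 0, 0, 0, 32, 0, 0, 8, 32, 0, 0, 0, 0, 0, 64, 4, 2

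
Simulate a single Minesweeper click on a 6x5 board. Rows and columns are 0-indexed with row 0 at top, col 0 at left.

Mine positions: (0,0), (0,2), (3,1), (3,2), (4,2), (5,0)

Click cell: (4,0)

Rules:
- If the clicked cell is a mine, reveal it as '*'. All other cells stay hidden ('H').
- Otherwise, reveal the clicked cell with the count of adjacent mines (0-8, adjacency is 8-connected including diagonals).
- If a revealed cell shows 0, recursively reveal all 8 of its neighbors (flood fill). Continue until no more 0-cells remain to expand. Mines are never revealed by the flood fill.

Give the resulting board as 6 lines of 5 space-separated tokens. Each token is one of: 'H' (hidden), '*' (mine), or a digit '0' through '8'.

H H H H H
H H H H H
H H H H H
H H H H H
2 H H H H
H H H H H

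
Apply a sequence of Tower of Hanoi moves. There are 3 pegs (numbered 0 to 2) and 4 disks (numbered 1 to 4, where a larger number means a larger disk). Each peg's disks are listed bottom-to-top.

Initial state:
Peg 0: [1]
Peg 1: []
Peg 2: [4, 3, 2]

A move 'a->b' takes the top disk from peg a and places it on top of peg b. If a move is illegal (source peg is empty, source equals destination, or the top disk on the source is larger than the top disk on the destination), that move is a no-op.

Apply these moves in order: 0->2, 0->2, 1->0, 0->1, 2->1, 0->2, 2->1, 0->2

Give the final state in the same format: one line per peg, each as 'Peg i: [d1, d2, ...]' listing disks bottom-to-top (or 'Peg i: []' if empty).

Answer: Peg 0: []
Peg 1: [1]
Peg 2: [4, 3, 2]

Derivation:
After move 1 (0->2):
Peg 0: []
Peg 1: []
Peg 2: [4, 3, 2, 1]

After move 2 (0->2):
Peg 0: []
Peg 1: []
Peg 2: [4, 3, 2, 1]

After move 3 (1->0):
Peg 0: []
Peg 1: []
Peg 2: [4, 3, 2, 1]

After move 4 (0->1):
Peg 0: []
Peg 1: []
Peg 2: [4, 3, 2, 1]

After move 5 (2->1):
Peg 0: []
Peg 1: [1]
Peg 2: [4, 3, 2]

After move 6 (0->2):
Peg 0: []
Peg 1: [1]
Peg 2: [4, 3, 2]

After move 7 (2->1):
Peg 0: []
Peg 1: [1]
Peg 2: [4, 3, 2]

After move 8 (0->2):
Peg 0: []
Peg 1: [1]
Peg 2: [4, 3, 2]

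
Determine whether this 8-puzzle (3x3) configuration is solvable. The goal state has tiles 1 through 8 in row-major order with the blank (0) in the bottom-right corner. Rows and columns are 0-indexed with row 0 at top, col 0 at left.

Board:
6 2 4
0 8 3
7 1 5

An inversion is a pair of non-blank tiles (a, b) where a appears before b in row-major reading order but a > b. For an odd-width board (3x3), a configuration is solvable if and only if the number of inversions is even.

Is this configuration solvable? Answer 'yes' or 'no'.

Inversions (pairs i<j in row-major order where tile[i] > tile[j] > 0): 15
15 is odd, so the puzzle is not solvable.

Answer: no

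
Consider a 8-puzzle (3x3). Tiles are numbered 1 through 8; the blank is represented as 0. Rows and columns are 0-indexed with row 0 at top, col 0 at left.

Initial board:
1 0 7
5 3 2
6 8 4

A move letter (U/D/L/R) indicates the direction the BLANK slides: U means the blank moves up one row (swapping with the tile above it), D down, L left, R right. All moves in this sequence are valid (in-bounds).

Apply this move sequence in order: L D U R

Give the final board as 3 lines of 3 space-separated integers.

After move 1 (L):
0 1 7
5 3 2
6 8 4

After move 2 (D):
5 1 7
0 3 2
6 8 4

After move 3 (U):
0 1 7
5 3 2
6 8 4

After move 4 (R):
1 0 7
5 3 2
6 8 4

Answer: 1 0 7
5 3 2
6 8 4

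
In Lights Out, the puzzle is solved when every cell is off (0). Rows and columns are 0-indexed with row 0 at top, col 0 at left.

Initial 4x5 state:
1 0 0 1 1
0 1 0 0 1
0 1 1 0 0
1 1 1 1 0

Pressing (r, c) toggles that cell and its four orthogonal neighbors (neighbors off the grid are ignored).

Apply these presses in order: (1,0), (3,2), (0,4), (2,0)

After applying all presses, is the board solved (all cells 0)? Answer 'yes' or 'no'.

Answer: yes

Derivation:
After press 1 at (1,0):
0 0 0 1 1
1 0 0 0 1
1 1 1 0 0
1 1 1 1 0

After press 2 at (3,2):
0 0 0 1 1
1 0 0 0 1
1 1 0 0 0
1 0 0 0 0

After press 3 at (0,4):
0 0 0 0 0
1 0 0 0 0
1 1 0 0 0
1 0 0 0 0

After press 4 at (2,0):
0 0 0 0 0
0 0 0 0 0
0 0 0 0 0
0 0 0 0 0

Lights still on: 0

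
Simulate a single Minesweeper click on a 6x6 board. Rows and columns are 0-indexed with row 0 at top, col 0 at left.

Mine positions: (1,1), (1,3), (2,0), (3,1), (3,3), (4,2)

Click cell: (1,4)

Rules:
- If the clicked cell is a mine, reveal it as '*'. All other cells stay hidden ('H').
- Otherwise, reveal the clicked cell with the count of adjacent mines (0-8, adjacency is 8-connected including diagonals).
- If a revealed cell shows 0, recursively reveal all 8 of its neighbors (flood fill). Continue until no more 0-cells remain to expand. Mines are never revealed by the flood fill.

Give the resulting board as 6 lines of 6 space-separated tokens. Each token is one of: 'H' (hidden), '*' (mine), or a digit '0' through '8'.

H H H H H H
H H H H 1 H
H H H H H H
H H H H H H
H H H H H H
H H H H H H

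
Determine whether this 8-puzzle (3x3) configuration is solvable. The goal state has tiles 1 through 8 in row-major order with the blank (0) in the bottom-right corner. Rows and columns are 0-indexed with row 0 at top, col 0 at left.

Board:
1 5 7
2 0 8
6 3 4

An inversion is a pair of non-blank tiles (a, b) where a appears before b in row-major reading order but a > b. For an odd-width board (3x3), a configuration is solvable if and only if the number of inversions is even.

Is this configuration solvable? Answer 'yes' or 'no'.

Inversions (pairs i<j in row-major order where tile[i] > tile[j] > 0): 12
12 is even, so the puzzle is solvable.

Answer: yes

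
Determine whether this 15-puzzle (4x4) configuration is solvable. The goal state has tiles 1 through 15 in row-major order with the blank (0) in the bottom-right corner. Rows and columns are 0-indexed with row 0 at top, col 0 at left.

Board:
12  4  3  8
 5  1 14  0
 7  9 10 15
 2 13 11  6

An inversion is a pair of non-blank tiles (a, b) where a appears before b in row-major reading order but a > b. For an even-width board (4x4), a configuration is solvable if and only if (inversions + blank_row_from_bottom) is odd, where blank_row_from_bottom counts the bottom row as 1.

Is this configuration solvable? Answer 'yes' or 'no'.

Inversions: 43
Blank is in row 1 (0-indexed from top), which is row 3 counting from the bottom (bottom = 1).
43 + 3 = 46, which is even, so the puzzle is not solvable.

Answer: no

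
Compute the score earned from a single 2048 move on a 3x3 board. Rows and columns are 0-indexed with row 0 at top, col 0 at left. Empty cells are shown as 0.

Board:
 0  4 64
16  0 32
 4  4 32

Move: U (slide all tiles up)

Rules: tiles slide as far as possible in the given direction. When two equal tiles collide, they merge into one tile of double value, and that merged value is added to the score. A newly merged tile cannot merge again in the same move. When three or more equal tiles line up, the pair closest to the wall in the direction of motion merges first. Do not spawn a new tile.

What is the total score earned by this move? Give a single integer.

Answer: 72

Derivation:
Slide up:
col 0: [0, 16, 4] -> [16, 4, 0]  score +0 (running 0)
col 1: [4, 0, 4] -> [8, 0, 0]  score +8 (running 8)
col 2: [64, 32, 32] -> [64, 64, 0]  score +64 (running 72)
Board after move:
16  8 64
 4  0 64
 0  0  0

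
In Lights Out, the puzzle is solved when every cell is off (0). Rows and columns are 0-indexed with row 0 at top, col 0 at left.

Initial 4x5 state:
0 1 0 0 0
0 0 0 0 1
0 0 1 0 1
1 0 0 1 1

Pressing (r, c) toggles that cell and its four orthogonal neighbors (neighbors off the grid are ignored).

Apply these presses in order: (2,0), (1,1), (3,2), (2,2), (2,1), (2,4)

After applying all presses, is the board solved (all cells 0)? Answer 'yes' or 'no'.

Answer: yes

Derivation:
After press 1 at (2,0):
0 1 0 0 0
1 0 0 0 1
1 1 1 0 1
0 0 0 1 1

After press 2 at (1,1):
0 0 0 0 0
0 1 1 0 1
1 0 1 0 1
0 0 0 1 1

After press 3 at (3,2):
0 0 0 0 0
0 1 1 0 1
1 0 0 0 1
0 1 1 0 1

After press 4 at (2,2):
0 0 0 0 0
0 1 0 0 1
1 1 1 1 1
0 1 0 0 1

After press 5 at (2,1):
0 0 0 0 0
0 0 0 0 1
0 0 0 1 1
0 0 0 0 1

After press 6 at (2,4):
0 0 0 0 0
0 0 0 0 0
0 0 0 0 0
0 0 0 0 0

Lights still on: 0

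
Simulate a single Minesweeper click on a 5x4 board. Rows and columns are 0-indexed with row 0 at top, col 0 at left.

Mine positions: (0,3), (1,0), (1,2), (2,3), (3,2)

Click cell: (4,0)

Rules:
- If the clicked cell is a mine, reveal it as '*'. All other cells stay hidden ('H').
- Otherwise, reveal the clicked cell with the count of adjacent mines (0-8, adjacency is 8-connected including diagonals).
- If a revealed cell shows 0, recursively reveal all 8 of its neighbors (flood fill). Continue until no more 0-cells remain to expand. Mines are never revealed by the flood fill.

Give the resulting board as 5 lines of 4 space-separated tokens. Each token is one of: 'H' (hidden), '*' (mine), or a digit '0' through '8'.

H H H H
H H H H
1 3 H H
0 1 H H
0 1 H H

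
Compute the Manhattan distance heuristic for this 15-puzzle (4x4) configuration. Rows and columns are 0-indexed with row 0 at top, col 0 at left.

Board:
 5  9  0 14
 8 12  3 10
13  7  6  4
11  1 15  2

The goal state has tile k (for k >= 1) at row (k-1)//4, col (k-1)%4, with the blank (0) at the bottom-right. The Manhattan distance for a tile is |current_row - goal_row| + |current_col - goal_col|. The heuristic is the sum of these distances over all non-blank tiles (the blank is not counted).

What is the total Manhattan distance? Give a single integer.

Answer: 38

Derivation:
Tile 5: at (0,0), goal (1,0), distance |0-1|+|0-0| = 1
Tile 9: at (0,1), goal (2,0), distance |0-2|+|1-0| = 3
Tile 14: at (0,3), goal (3,1), distance |0-3|+|3-1| = 5
Tile 8: at (1,0), goal (1,3), distance |1-1|+|0-3| = 3
Tile 12: at (1,1), goal (2,3), distance |1-2|+|1-3| = 3
Tile 3: at (1,2), goal (0,2), distance |1-0|+|2-2| = 1
Tile 10: at (1,3), goal (2,1), distance |1-2|+|3-1| = 3
Tile 13: at (2,0), goal (3,0), distance |2-3|+|0-0| = 1
Tile 7: at (2,1), goal (1,2), distance |2-1|+|1-2| = 2
Tile 6: at (2,2), goal (1,1), distance |2-1|+|2-1| = 2
Tile 4: at (2,3), goal (0,3), distance |2-0|+|3-3| = 2
Tile 11: at (3,0), goal (2,2), distance |3-2|+|0-2| = 3
Tile 1: at (3,1), goal (0,0), distance |3-0|+|1-0| = 4
Tile 15: at (3,2), goal (3,2), distance |3-3|+|2-2| = 0
Tile 2: at (3,3), goal (0,1), distance |3-0|+|3-1| = 5
Sum: 1 + 3 + 5 + 3 + 3 + 1 + 3 + 1 + 2 + 2 + 2 + 3 + 4 + 0 + 5 = 38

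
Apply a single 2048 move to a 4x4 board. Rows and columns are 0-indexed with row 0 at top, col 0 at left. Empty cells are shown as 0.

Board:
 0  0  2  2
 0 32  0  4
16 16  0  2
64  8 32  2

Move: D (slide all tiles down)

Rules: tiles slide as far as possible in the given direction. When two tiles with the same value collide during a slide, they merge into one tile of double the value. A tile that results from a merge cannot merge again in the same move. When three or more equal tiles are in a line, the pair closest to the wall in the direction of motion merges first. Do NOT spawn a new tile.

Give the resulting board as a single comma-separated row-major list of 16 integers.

Slide down:
col 0: [0, 0, 16, 64] -> [0, 0, 16, 64]
col 1: [0, 32, 16, 8] -> [0, 32, 16, 8]
col 2: [2, 0, 0, 32] -> [0, 0, 2, 32]
col 3: [2, 4, 2, 2] -> [0, 2, 4, 4]

Answer: 0, 0, 0, 0, 0, 32, 0, 2, 16, 16, 2, 4, 64, 8, 32, 4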